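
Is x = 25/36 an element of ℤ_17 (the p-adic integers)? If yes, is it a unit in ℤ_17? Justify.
x ∈ ℤ_17^× (unit); v_17(x) = 0

ℤ_17 = {x ∈ ℚ_17 : v_17(x) ≥ 0} and ℤ_17^× = {x ∈ ℤ_17 : v_17(x) = 0}. Here v_17(25/36) = v_17(num) − v_17(den) = 0; compare against these criteria.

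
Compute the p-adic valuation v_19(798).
v_19(798) = 1

v_19(n) is the largest exponent k such that 19^k divides n. Factor out: 798 = 19^1 · 42. (Sign doesn't affect v_p.) So v_19(798) = 1.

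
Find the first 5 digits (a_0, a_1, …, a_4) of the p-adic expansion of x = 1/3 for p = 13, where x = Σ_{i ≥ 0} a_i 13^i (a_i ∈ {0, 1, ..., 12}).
(a_0, …, a_4) = (9, 8, 8, 8, 8)

v_13(1/3) = 0 (numerator and denominator both coprime to 13), so x ∈ ℤ_13^×. Compute digits iteratively via a_i = x_i mod 13, x_{i+1} = (x_i − a_i)/13, with x_0 = x:
  x_0 = 1/3;  a_0 = 9;  x_1 = (x_0 − 9)/13 = -2/3
  x_1 = -2/3;  a_1 = 8;  x_2 = (x_1 − 8)/13 = -2/3
  x_2 = -2/3;  a_2 = 8;  x_3 = (x_2 − 8)/13 = -2/3
  x_3 = -2/3;  a_3 = 8;  x_4 = (x_3 − 8)/13 = -2/3
  x_4 = -2/3;  a_4 = 8;  x_5 = (x_4 − 8)/13 = -2/3
Digits: (9, 8, 8, 8, 8).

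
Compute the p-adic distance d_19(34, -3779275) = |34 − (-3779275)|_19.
d_19(34, -3779275) = 1/130321

Step 1 — x − y = 34 − (-3779275) = 3779309. Step 2 — v_19(3779309) = 4 (factor: 3779309 = (19^4 · 29); the sign does not affect v_p). Step 3 — |x − y|_19 = 19^{-4} = 1/130321.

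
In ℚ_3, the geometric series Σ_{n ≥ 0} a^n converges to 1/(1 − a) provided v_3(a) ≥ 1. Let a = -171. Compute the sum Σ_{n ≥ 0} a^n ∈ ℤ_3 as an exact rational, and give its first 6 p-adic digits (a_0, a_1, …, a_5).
Σ a^n = 1/(1 − a) = 1/172;  first 6 digits = (1, 0, 2, 2, 1, 2)

v_3(a) = 2 ≥ 1, so the series converges in ℤ_3 to 1/(1 − a) = 1/(1 − (-171)) = 1/172. Expand this rational in ℤ_3: compute digits iteratively via d_i = x_i mod 3, x_{i+1} = (x_i − d_i)/3. The first 6 digits are (1, 0, 2, 2, 1, 2).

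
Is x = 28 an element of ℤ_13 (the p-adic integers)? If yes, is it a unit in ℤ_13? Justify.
x ∈ ℤ_13^× (unit); v_13(x) = 0

ℤ_13 = {x ∈ ℚ_13 : v_13(x) ≥ 0} and ℤ_13^× = {x ∈ ℤ_13 : v_13(x) = 0}. Here v_13(28) = v_13(num) − v_13(den) = 0; compare against these criteria.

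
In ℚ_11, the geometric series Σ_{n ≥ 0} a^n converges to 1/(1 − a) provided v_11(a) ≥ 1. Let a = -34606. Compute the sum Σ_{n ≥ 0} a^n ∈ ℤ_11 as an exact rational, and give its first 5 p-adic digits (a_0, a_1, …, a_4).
Σ a^n = 1/(1 − a) = 1/34607;  first 5 digits = (1, 0, 0, 7, 8)

v_11(a) = 3 ≥ 1, so the series converges in ℤ_11 to 1/(1 − a) = 1/(1 − (-34606)) = 1/34607. Expand this rational in ℤ_11: compute digits iteratively via d_i = x_i mod 11, x_{i+1} = (x_i − d_i)/11. The first 5 digits are (1, 0, 0, 7, 8).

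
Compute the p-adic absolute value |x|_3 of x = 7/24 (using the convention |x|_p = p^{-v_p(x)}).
|7/24|_3 = 3

Step 1 — compute v_3(x) by factoring powers of 3 out of the numerator and denominator: v_3(7/24) = -1. Step 2 — apply |x|_p = p^{-v_p(x)} = 3^{1} = 3.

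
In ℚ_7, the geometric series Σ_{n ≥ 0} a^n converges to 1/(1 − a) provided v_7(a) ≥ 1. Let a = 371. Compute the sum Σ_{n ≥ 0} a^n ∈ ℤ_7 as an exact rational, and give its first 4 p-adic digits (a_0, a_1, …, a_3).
Σ a^n = 1/(1 − a) = -1/370;  first 4 digits = (1, 4, 2, 4)

v_7(a) = 1 ≥ 1, so the series converges in ℤ_7 to 1/(1 − a) = 1/(1 − 371) = -1/370. Expand this rational in ℤ_7: compute digits iteratively via d_i = x_i mod 7, x_{i+1} = (x_i − d_i)/7. The first 4 digits are (1, 4, 2, 4).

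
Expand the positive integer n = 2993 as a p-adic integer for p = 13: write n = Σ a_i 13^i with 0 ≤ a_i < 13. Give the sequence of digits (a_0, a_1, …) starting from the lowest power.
(a_0, a_1, …) = (3, 9, 4, 1)

Repeated division by 13 gives the digits low-to-high: 2993 = 3 + 9·13^1 + 4·13^2 + 1·13^3. Digit sequence: (3, 9, 4, 1).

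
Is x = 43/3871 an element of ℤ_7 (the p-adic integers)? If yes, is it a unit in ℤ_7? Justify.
x ∉ ℤ_7 (v_7(x) = -2 < 0)

ℤ_7 = {x ∈ ℚ_7 : v_7(x) ≥ 0} and ℤ_7^× = {x ∈ ℤ_7 : v_7(x) = 0}. Here v_7(43/3871) = v_7(num) − v_7(den) = -2; compare against these criteria.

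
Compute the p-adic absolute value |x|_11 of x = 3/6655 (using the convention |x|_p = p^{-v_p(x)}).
|3/6655|_11 = 1331

Step 1 — compute v_11(x) by factoring powers of 11 out of the numerator and denominator: v_11(3/6655) = -3. Step 2 — apply |x|_p = p^{-v_p(x)} = 11^{3} = 1331.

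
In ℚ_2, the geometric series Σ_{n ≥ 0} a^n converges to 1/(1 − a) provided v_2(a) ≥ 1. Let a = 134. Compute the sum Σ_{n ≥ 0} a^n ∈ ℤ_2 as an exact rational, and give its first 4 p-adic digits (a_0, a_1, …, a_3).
Σ a^n = 1/(1 − a) = -1/133;  first 4 digits = (1, 1, 0, 0)

v_2(a) = 1 ≥ 1, so the series converges in ℤ_2 to 1/(1 − a) = 1/(1 − 134) = -1/133. Expand this rational in ℤ_2: compute digits iteratively via d_i = x_i mod 2, x_{i+1} = (x_i − d_i)/2. The first 4 digits are (1, 1, 0, 0).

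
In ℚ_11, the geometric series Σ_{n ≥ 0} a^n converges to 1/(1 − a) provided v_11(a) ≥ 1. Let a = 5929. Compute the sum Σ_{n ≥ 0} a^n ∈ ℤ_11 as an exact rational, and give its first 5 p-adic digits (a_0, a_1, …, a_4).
Σ a^n = 1/(1 − a) = -1/5928;  first 5 digits = (1, 0, 5, 4, 3)

v_11(a) = 2 ≥ 1, so the series converges in ℤ_11 to 1/(1 − a) = 1/(1 − 5929) = -1/5928. Expand this rational in ℤ_11: compute digits iteratively via d_i = x_i mod 11, x_{i+1} = (x_i − d_i)/11. The first 5 digits are (1, 0, 5, 4, 3).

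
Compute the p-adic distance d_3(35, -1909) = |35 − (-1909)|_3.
d_3(35, -1909) = 1/243

Step 1 — x − y = 35 − (-1909) = 1944. Step 2 — v_3(1944) = 5 (factor: 1944 = (3^5 · 8); the sign does not affect v_p). Step 3 — |x − y|_3 = 3^{-5} = 1/243.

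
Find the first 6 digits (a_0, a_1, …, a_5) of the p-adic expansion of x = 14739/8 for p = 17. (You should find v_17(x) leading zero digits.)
(a_0, …, a_5) = (0, 0, 0, 11, 10, 10)

v_17(14739/8) = 3, so a_0 = ... = a_2 = 0. Factor out: x = 17^3 · u with u = 3/8 a unit in ℤ_17. Expand u iteratively via a_{v+i} = u_i mod 17, u_{i+1} = (u_i − a_{v+i})/17:
  u_0 = 3/8;  a_3 = 11;  u_1 = (u_0 − 11)/17 = -5/8
  u_1 = -5/8;  a_4 = 10;  u_2 = (u_1 − 10)/17 = -5/8
  u_2 = -5/8;  a_5 = 10;  u_3 = (u_2 − 10)/17 = -5/8
Digits: (0, 0, 0, 11, 10, 10).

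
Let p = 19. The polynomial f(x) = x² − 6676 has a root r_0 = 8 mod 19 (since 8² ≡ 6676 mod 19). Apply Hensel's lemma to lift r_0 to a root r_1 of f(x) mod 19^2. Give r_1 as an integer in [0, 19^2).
r_1 = 331 (mod 361)

Hensel's recurrence: r_{i+1} = r_i − f(r_i)·(f′(r_i))^{-1} mod 19^{i+2}, with f′(x) = 2x. Iterate:
  r_0 = 8 (mod 19)
  r_1 = 331 (mod 361)
Final: r_1 = 331, and one checks f(r_1) ≡ 0 mod 19^2.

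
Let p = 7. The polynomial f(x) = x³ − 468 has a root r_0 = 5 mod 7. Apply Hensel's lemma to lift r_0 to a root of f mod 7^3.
r_2 = 5 (mod 343)

Hensel: r_{i+1} = r_i − f(r_i)/f′(r_i) mod 7^{i+2}, where f′(x) = 3x². Iterate:
  r_0 = 5 (mod 7)
  r_1 = 5 (mod 49)
  r_2 = 5 (mod 343)
Final: r = 5 with f(r) ≡ 0 mod 7^3.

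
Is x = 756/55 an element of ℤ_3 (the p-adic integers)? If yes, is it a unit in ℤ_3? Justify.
x ∈ ℤ_3 but not a unit; v_3(x) = 3 > 0

ℤ_3 = {x ∈ ℚ_3 : v_3(x) ≥ 0} and ℤ_3^× = {x ∈ ℤ_3 : v_3(x) = 0}. Here v_3(756/55) = v_3(num) − v_3(den) = 3; compare against these criteria.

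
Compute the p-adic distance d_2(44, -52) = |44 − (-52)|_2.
d_2(44, -52) = 1/32

Step 1 — x − y = 44 − (-52) = 96. Step 2 — v_2(96) = 5 (factor: 96 = (2^5 · 3); the sign does not affect v_p). Step 3 — |x − y|_2 = 2^{-5} = 1/32.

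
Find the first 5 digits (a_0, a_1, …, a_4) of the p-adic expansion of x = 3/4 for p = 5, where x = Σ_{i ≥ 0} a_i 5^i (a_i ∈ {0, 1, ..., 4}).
(a_0, …, a_4) = (2, 1, 1, 1, 1)

v_5(3/4) = 0 (numerator and denominator both coprime to 5), so x ∈ ℤ_5^×. Compute digits iteratively via a_i = x_i mod 5, x_{i+1} = (x_i − a_i)/5, with x_0 = x:
  x_0 = 3/4;  a_0 = 2;  x_1 = (x_0 − 2)/5 = -1/4
  x_1 = -1/4;  a_1 = 1;  x_2 = (x_1 − 1)/5 = -1/4
  x_2 = -1/4;  a_2 = 1;  x_3 = (x_2 − 1)/5 = -1/4
  x_3 = -1/4;  a_3 = 1;  x_4 = (x_3 − 1)/5 = -1/4
  x_4 = -1/4;  a_4 = 1;  x_5 = (x_4 − 1)/5 = -1/4
Digits: (2, 1, 1, 1, 1).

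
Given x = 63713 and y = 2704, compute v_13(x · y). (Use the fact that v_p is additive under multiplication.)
v_13(172279952) = 5

v_p(x) = 3 (factor: 63713 = 13^3 · 29); v_p(y) = 2 (factor: 2704 = 13^2 · 16). Additivity: v_p(xy) = v_p(x) + v_p(y) = 3 + 2 = 5. (Direct check: xy = 172279952 = 13^5 · (464).)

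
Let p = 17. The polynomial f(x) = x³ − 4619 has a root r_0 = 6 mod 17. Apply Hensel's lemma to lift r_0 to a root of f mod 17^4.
r_3 = 48473 (mod 83521)

Hensel: r_{i+1} = r_i − f(r_i)/f′(r_i) mod 17^{i+2}, where f′(x) = 3x². Iterate:
  r_0 = 6 (mod 17)
  r_1 = 210 (mod 289)
  r_2 = 4256 (mod 4913)
  r_3 = 48473 (mod 83521)
Final: r = 48473 with f(r) ≡ 0 mod 17^4.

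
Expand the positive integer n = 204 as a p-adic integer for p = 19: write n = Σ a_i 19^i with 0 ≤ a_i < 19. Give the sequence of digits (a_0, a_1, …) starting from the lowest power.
(a_0, a_1, …) = (14, 10)

Repeated division by 19 gives the digits low-to-high: 204 = 14 + 10·19^1. Digit sequence: (14, 10).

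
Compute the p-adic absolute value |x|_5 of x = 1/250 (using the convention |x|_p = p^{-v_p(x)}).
|1/250|_5 = 125

Step 1 — compute v_5(x) by factoring powers of 5 out of the numerator and denominator: v_5(1/250) = -3. Step 2 — apply |x|_p = p^{-v_p(x)} = 5^{3} = 125.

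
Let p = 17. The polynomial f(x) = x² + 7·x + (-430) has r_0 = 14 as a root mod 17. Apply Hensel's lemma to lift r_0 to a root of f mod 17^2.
r_1 = 150 (mod 289)

Hensel: r_{i+1} = r_i − f(r_i)·(f′(r_i))^{-1} mod 17^{i+2}, f′(x) = 2x + 7. Iterate:
  r_0 = 14 (mod 17)
  r_1 = 150 (mod 289)
Final: r = 150 satisfies f(r) ≡ 0 mod 17^2.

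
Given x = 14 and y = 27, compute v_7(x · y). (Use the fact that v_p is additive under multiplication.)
v_7(378) = 1

v_p(x) = 1 (factor: 14 = 7^1 · 2); v_p(y) = 0 (factor: 27 = 7^0 · 27). Additivity: v_p(xy) = v_p(x) + v_p(y) = 1 + 0 = 1. (Direct check: xy = 378 = 7^1 · (54).)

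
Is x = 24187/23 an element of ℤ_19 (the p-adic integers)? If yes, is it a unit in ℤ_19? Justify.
x ∈ ℤ_19 but not a unit; v_19(x) = 2 > 0

ℤ_19 = {x ∈ ℚ_19 : v_19(x) ≥ 0} and ℤ_19^× = {x ∈ ℤ_19 : v_19(x) = 0}. Here v_19(24187/23) = v_19(num) − v_19(den) = 2; compare against these criteria.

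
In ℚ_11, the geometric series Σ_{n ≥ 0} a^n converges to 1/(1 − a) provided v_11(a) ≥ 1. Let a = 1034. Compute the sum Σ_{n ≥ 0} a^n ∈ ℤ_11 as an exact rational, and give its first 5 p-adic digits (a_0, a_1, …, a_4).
Σ a^n = 1/(1 − a) = -1/1033;  first 5 digits = (1, 6, 0, 8, 8)

v_11(a) = 1 ≥ 1, so the series converges in ℤ_11 to 1/(1 − a) = 1/(1 − 1034) = -1/1033. Expand this rational in ℤ_11: compute digits iteratively via d_i = x_i mod 11, x_{i+1} = (x_i − d_i)/11. The first 5 digits are (1, 6, 0, 8, 8).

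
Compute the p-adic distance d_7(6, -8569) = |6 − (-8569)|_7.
d_7(6, -8569) = 1/343

Step 1 — x − y = 6 − (-8569) = 8575. Step 2 — v_7(8575) = 3 (factor: 8575 = (7^3 · 25); the sign does not affect v_p). Step 3 — |x − y|_7 = 7^{-3} = 1/343.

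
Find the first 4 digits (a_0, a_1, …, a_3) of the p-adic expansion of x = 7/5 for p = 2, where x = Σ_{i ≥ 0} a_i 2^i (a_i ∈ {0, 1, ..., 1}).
(a_0, …, a_3) = (1, 1, 0, 1)

v_2(7/5) = 0 (numerator and denominator both coprime to 2), so x ∈ ℤ_2^×. Compute digits iteratively via a_i = x_i mod 2, x_{i+1} = (x_i − a_i)/2, with x_0 = x:
  x_0 = 7/5;  a_0 = 1;  x_1 = (x_0 − 1)/2 = 1/5
  x_1 = 1/5;  a_1 = 1;  x_2 = (x_1 − 1)/2 = -2/5
  x_2 = -2/5;  a_2 = 0;  x_3 = (x_2 − 0)/2 = -1/5
  x_3 = -1/5;  a_3 = 1;  x_4 = (x_3 − 1)/2 = -3/5
Digits: (1, 1, 0, 1).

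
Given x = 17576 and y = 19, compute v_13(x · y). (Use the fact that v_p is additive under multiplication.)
v_13(333944) = 3

v_p(x) = 3 (factor: 17576 = 13^3 · 8); v_p(y) = 0 (factor: 19 = 13^0 · 19). Additivity: v_p(xy) = v_p(x) + v_p(y) = 3 + 0 = 3. (Direct check: xy = 333944 = 13^3 · (152).)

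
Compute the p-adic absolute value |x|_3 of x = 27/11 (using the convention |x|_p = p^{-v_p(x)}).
|27/11|_3 = 1/27

Step 1 — compute v_3(x) by factoring powers of 3 out of the numerator and denominator: v_3(27/11) = 3. Step 2 — apply |x|_p = p^{-v_p(x)} = 3^{-3} = 1/27.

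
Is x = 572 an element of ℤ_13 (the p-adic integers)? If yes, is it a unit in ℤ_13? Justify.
x ∈ ℤ_13 but not a unit; v_13(x) = 1 > 0

ℤ_13 = {x ∈ ℚ_13 : v_13(x) ≥ 0} and ℤ_13^× = {x ∈ ℤ_13 : v_13(x) = 0}. Here v_13(572) = v_13(num) − v_13(den) = 1; compare against these criteria.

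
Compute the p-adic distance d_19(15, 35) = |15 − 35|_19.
d_19(15, 35) = 1

Step 1 — x − y = 15 − 35 = -20. Step 2 — v_19(-20) = 0 (factor: -20 = −(19^0 · 20); the sign does not affect v_p). Step 3 — |x − y|_19 = 19^{0} = 1.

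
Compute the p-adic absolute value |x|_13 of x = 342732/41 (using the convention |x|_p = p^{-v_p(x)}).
|342732/41|_13 = 1/28561

Step 1 — compute v_13(x) by factoring powers of 13 out of the numerator and denominator: v_13(342732/41) = 4. Step 2 — apply |x|_p = p^{-v_p(x)} = 13^{-4} = 1/28561.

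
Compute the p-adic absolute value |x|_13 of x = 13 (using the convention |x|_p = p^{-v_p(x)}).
|13|_13 = 1/13

Step 1 — compute v_13(x) by factoring powers of 13 out of the numerator and denominator: v_13(13) = 1. Step 2 — apply |x|_p = p^{-v_p(x)} = 13^{-1} = 1/13.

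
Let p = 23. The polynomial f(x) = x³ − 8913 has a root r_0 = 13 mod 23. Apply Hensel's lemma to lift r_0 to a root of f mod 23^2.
r_1 = 381 (mod 529)

Hensel: r_{i+1} = r_i − f(r_i)/f′(r_i) mod 23^{i+2}, where f′(x) = 3x². Iterate:
  r_0 = 13 (mod 23)
  r_1 = 381 (mod 529)
Final: r = 381 with f(r) ≡ 0 mod 23^2.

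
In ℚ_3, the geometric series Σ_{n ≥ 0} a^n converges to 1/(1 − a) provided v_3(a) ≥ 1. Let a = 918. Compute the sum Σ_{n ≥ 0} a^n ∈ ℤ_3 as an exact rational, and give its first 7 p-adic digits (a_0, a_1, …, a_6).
Σ a^n = 1/(1 − a) = -1/917;  first 7 digits = (1, 0, 0, 1, 2, 0, 2)

v_3(a) = 3 ≥ 1, so the series converges in ℤ_3 to 1/(1 − a) = 1/(1 − 918) = -1/917. Expand this rational in ℤ_3: compute digits iteratively via d_i = x_i mod 3, x_{i+1} = (x_i − d_i)/3. The first 7 digits are (1, 0, 0, 1, 2, 0, 2).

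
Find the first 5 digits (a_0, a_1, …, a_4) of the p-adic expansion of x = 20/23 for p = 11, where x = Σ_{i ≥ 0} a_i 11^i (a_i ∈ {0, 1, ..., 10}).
(a_0, …, a_4) = (9, 5, 10, 0, 9)

v_11(20/23) = 0 (numerator and denominator both coprime to 11), so x ∈ ℤ_11^×. Compute digits iteratively via a_i = x_i mod 11, x_{i+1} = (x_i − a_i)/11, with x_0 = x:
  x_0 = 20/23;  a_0 = 9;  x_1 = (x_0 − 9)/11 = -17/23
  x_1 = -17/23;  a_1 = 5;  x_2 = (x_1 − 5)/11 = -12/23
  x_2 = -12/23;  a_2 = 10;  x_3 = (x_2 − 10)/11 = -22/23
  x_3 = -22/23;  a_3 = 0;  x_4 = (x_3 − 0)/11 = -2/23
  x_4 = -2/23;  a_4 = 9;  x_5 = (x_4 − 9)/11 = -19/23
Digits: (9, 5, 10, 0, 9).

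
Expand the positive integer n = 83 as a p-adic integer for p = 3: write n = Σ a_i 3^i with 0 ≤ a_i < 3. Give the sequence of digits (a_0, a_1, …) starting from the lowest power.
(a_0, a_1, …) = (2, 0, 0, 0, 1)

Repeated division by 3 gives the digits low-to-high: 83 = 2 + 1·3^4. Digit sequence: (2, 0, 0, 0, 1).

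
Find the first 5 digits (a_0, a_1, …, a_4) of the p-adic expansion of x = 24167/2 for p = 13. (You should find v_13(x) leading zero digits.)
(a_0, …, a_4) = (0, 0, 0, 12, 6)

v_13(24167/2) = 3, so a_0 = ... = a_2 = 0. Factor out: x = 13^3 · u with u = 11/2 a unit in ℤ_13. Expand u iteratively via a_{v+i} = u_i mod 13, u_{i+1} = (u_i − a_{v+i})/13:
  u_0 = 11/2;  a_3 = 12;  u_1 = (u_0 − 12)/13 = -1/2
  u_1 = -1/2;  a_4 = 6;  u_2 = (u_1 − 6)/13 = -1/2
Digits: (0, 0, 0, 12, 6).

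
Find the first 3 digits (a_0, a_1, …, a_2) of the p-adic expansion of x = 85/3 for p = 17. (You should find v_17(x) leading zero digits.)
(a_0, …, a_2) = (0, 13, 5)

v_17(85/3) = 1, so a_0 = ... = a_0 = 0. Factor out: x = 17^1 · u with u = 5/3 a unit in ℤ_17. Expand u iteratively via a_{v+i} = u_i mod 17, u_{i+1} = (u_i − a_{v+i})/17:
  u_0 = 5/3;  a_1 = 13;  u_1 = (u_0 − 13)/17 = -2/3
  u_1 = -2/3;  a_2 = 5;  u_2 = (u_1 − 5)/17 = -1/3
Digits: (0, 13, 5).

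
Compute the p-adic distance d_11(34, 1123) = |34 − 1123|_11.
d_11(34, 1123) = 1/121

Step 1 — x − y = 34 − 1123 = -1089. Step 2 — v_11(-1089) = 2 (factor: -1089 = −(11^2 · 9); the sign does not affect v_p). Step 3 — |x − y|_11 = 11^{-2} = 1/121.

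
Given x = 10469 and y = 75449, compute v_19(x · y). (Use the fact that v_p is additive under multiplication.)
v_19(789875581) = 5

v_p(x) = 2 (factor: 10469 = 19^2 · 29); v_p(y) = 3 (factor: 75449 = 19^3 · 11). Additivity: v_p(xy) = v_p(x) + v_p(y) = 2 + 3 = 5. (Direct check: xy = 789875581 = 19^5 · (319).)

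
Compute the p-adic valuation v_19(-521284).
v_19(-521284) = 4

v_19(n) is the largest exponent k such that 19^k divides n. Factor out: -521284 = -19^4 · 4. (Sign doesn't affect v_p.) So v_19(-521284) = 4.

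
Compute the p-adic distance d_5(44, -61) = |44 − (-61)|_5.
d_5(44, -61) = 1/5

Step 1 — x − y = 44 − (-61) = 105. Step 2 — v_5(105) = 1 (factor: 105 = (5^1 · 21); the sign does not affect v_p). Step 3 — |x − y|_5 = 5^{-1} = 1/5.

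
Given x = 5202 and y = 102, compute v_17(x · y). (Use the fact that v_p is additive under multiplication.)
v_17(530604) = 3

v_p(x) = 2 (factor: 5202 = 17^2 · 18); v_p(y) = 1 (factor: 102 = 17^1 · 6). Additivity: v_p(xy) = v_p(x) + v_p(y) = 2 + 1 = 3. (Direct check: xy = 530604 = 17^3 · (108).)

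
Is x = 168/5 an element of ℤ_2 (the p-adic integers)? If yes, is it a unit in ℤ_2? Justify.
x ∈ ℤ_2 but not a unit; v_2(x) = 3 > 0

ℤ_2 = {x ∈ ℚ_2 : v_2(x) ≥ 0} and ℤ_2^× = {x ∈ ℤ_2 : v_2(x) = 0}. Here v_2(168/5) = v_2(num) − v_2(den) = 3; compare against these criteria.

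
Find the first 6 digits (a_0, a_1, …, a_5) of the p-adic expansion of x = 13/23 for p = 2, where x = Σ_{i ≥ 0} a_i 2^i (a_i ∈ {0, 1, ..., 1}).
(a_0, …, a_5) = (1, 1, 0, 1, 1, 1)

v_2(13/23) = 0 (numerator and denominator both coprime to 2), so x ∈ ℤ_2^×. Compute digits iteratively via a_i = x_i mod 2, x_{i+1} = (x_i − a_i)/2, with x_0 = x:
  x_0 = 13/23;  a_0 = 1;  x_1 = (x_0 − 1)/2 = -5/23
  x_1 = -5/23;  a_1 = 1;  x_2 = (x_1 − 1)/2 = -14/23
  x_2 = -14/23;  a_2 = 0;  x_3 = (x_2 − 0)/2 = -7/23
  x_3 = -7/23;  a_3 = 1;  x_4 = (x_3 − 1)/2 = -15/23
  x_4 = -15/23;  a_4 = 1;  x_5 = (x_4 − 1)/2 = -19/23
  x_5 = -19/23;  a_5 = 1;  x_6 = (x_5 − 1)/2 = -21/23
Digits: (1, 1, 0, 1, 1, 1).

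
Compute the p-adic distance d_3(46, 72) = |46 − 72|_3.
d_3(46, 72) = 1

Step 1 — x − y = 46 − 72 = -26. Step 2 — v_3(-26) = 0 (factor: -26 = −(3^0 · 26); the sign does not affect v_p). Step 3 — |x − y|_3 = 3^{0} = 1.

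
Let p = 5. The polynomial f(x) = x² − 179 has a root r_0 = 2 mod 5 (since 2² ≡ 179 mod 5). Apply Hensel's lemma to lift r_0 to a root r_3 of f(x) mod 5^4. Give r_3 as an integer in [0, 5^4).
r_3 = 202 (mod 625)

Hensel's recurrence: r_{i+1} = r_i − f(r_i)·(f′(r_i))^{-1} mod 5^{i+2}, with f′(x) = 2x. Iterate:
  r_0 = 2 (mod 5)
  r_1 = 2 (mod 25)
  r_2 = 77 (mod 125)
  r_3 = 202 (mod 625)
Final: r_3 = 202, and one checks f(r_3) ≡ 0 mod 5^4.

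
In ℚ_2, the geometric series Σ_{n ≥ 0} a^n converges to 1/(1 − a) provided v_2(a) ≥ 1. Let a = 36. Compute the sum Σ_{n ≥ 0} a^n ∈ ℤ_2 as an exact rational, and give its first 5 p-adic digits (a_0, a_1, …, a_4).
Σ a^n = 1/(1 − a) = -1/35;  first 5 digits = (1, 0, 1, 0, 1)

v_2(a) = 2 ≥ 1, so the series converges in ℤ_2 to 1/(1 − a) = 1/(1 − 36) = -1/35. Expand this rational in ℤ_2: compute digits iteratively via d_i = x_i mod 2, x_{i+1} = (x_i − d_i)/2. The first 5 digits are (1, 0, 1, 0, 1).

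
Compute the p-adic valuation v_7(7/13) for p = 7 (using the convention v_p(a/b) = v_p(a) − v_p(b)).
v_7(7/13) = 1

Factor powers of 7 from the numerator and denominator of the reduced fraction: 7 = 7^1 · 1 and 13 = 7^0 · 13. Apply v_p(a/b) = v_p(a) − v_p(b): v_7(7/13) = 1 − 0 = 1.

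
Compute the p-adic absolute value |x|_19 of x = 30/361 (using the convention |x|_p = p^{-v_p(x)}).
|30/361|_19 = 361

Step 1 — compute v_19(x) by factoring powers of 19 out of the numerator and denominator: v_19(30/361) = -2. Step 2 — apply |x|_p = p^{-v_p(x)} = 19^{2} = 361.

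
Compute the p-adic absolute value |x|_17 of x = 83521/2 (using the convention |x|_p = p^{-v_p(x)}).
|83521/2|_17 = 1/83521

Step 1 — compute v_17(x) by factoring powers of 17 out of the numerator and denominator: v_17(83521/2) = 4. Step 2 — apply |x|_p = p^{-v_p(x)} = 17^{-4} = 1/83521.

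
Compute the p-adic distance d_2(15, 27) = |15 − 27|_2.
d_2(15, 27) = 1/4

Step 1 — x − y = 15 − 27 = -12. Step 2 — v_2(-12) = 2 (factor: -12 = −(2^2 · 3); the sign does not affect v_p). Step 3 — |x − y|_2 = 2^{-2} = 1/4.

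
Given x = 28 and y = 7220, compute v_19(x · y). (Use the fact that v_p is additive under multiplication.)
v_19(202160) = 2

v_p(x) = 0 (factor: 28 = 19^0 · 28); v_p(y) = 2 (factor: 7220 = 19^2 · 20). Additivity: v_p(xy) = v_p(x) + v_p(y) = 0 + 2 = 2. (Direct check: xy = 202160 = 19^2 · (560).)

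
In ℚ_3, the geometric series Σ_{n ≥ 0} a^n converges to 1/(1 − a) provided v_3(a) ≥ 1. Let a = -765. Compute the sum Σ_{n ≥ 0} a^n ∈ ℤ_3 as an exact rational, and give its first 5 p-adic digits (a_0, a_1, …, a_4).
Σ a^n = 1/(1 − a) = 1/766;  first 5 digits = (1, 0, 2, 1, 0)

v_3(a) = 2 ≥ 1, so the series converges in ℤ_3 to 1/(1 − a) = 1/(1 − (-765)) = 1/766. Expand this rational in ℤ_3: compute digits iteratively via d_i = x_i mod 3, x_{i+1} = (x_i − d_i)/3. The first 5 digits are (1, 0, 2, 1, 0).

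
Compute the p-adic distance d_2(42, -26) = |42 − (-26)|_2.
d_2(42, -26) = 1/4

Step 1 — x − y = 42 − (-26) = 68. Step 2 — v_2(68) = 2 (factor: 68 = (2^2 · 17); the sign does not affect v_p). Step 3 — |x − y|_2 = 2^{-2} = 1/4.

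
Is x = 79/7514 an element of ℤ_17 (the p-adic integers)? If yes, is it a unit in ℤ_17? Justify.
x ∉ ℤ_17 (v_17(x) = -2 < 0)

ℤ_17 = {x ∈ ℚ_17 : v_17(x) ≥ 0} and ℤ_17^× = {x ∈ ℤ_17 : v_17(x) = 0}. Here v_17(79/7514) = v_17(num) − v_17(den) = -2; compare against these criteria.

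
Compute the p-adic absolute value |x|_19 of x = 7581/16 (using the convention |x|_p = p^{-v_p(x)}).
|7581/16|_19 = 1/361

Step 1 — compute v_19(x) by factoring powers of 19 out of the numerator and denominator: v_19(7581/16) = 2. Step 2 — apply |x|_p = p^{-v_p(x)} = 19^{-2} = 1/361.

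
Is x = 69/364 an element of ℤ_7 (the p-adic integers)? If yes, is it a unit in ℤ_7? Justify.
x ∉ ℤ_7 (v_7(x) = -1 < 0)

ℤ_7 = {x ∈ ℚ_7 : v_7(x) ≥ 0} and ℤ_7^× = {x ∈ ℤ_7 : v_7(x) = 0}. Here v_7(69/364) = v_7(num) − v_7(den) = -1; compare against these criteria.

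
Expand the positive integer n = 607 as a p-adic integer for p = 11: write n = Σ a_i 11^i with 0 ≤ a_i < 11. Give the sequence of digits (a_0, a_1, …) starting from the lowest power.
(a_0, a_1, …) = (2, 0, 5)

Repeated division by 11 gives the digits low-to-high: 607 = 2 + 5·11^2. Digit sequence: (2, 0, 5).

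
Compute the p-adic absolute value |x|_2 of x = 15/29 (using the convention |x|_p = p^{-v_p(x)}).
|15/29|_2 = 1

Step 1 — compute v_2(x) by factoring powers of 2 out of the numerator and denominator: v_2(15/29) = 0. Step 2 — apply |x|_p = p^{-v_p(x)} = 2^{0} = 1.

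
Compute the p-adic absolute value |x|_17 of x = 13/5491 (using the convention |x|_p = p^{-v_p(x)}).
|13/5491|_17 = 289

Step 1 — compute v_17(x) by factoring powers of 17 out of the numerator and denominator: v_17(13/5491) = -2. Step 2 — apply |x|_p = p^{-v_p(x)} = 17^{2} = 289.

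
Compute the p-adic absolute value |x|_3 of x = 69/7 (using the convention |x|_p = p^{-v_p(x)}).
|69/7|_3 = 1/3

Step 1 — compute v_3(x) by factoring powers of 3 out of the numerator and denominator: v_3(69/7) = 1. Step 2 — apply |x|_p = p^{-v_p(x)} = 3^{-1} = 1/3.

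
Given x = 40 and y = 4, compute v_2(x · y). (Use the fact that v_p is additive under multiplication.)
v_2(160) = 5

v_p(x) = 3 (factor: 40 = 2^3 · 5); v_p(y) = 2 (factor: 4 = 2^2 · 1). Additivity: v_p(xy) = v_p(x) + v_p(y) = 3 + 2 = 5. (Direct check: xy = 160 = 2^5 · (5).)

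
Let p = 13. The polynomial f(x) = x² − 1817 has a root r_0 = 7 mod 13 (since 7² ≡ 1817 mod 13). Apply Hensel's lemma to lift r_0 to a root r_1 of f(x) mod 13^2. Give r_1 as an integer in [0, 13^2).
r_1 = 85 (mod 169)

Hensel's recurrence: r_{i+1} = r_i − f(r_i)·(f′(r_i))^{-1} mod 13^{i+2}, with f′(x) = 2x. Iterate:
  r_0 = 7 (mod 13)
  r_1 = 85 (mod 169)
Final: r_1 = 85, and one checks f(r_1) ≡ 0 mod 13^2.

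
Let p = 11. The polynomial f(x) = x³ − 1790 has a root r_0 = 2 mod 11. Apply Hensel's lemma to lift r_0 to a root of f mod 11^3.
r_2 = 937 (mod 1331)

Hensel: r_{i+1} = r_i − f(r_i)/f′(r_i) mod 11^{i+2}, where f′(x) = 3x². Iterate:
  r_0 = 2 (mod 11)
  r_1 = 90 (mod 121)
  r_2 = 937 (mod 1331)
Final: r = 937 with f(r) ≡ 0 mod 11^3.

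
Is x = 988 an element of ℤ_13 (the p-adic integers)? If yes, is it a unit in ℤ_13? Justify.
x ∈ ℤ_13 but not a unit; v_13(x) = 1 > 0

ℤ_13 = {x ∈ ℚ_13 : v_13(x) ≥ 0} and ℤ_13^× = {x ∈ ℤ_13 : v_13(x) = 0}. Here v_13(988) = v_13(num) − v_13(den) = 1; compare against these criteria.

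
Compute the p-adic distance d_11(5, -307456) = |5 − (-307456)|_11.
d_11(5, -307456) = 1/14641

Step 1 — x − y = 5 − (-307456) = 307461. Step 2 — v_11(307461) = 4 (factor: 307461 = (11^4 · 21); the sign does not affect v_p). Step 3 — |x − y|_11 = 11^{-4} = 1/14641.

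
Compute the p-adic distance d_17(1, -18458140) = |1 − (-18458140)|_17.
d_17(1, -18458140) = 1/1419857

Step 1 — x − y = 1 − (-18458140) = 18458141. Step 2 — v_17(18458141) = 5 (factor: 18458141 = (17^5 · 13); the sign does not affect v_p). Step 3 — |x − y|_17 = 17^{-5} = 1/1419857.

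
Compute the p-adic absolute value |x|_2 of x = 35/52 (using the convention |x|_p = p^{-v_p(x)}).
|35/52|_2 = 4

Step 1 — compute v_2(x) by factoring powers of 2 out of the numerator and denominator: v_2(35/52) = -2. Step 2 — apply |x|_p = p^{-v_p(x)} = 2^{2} = 4.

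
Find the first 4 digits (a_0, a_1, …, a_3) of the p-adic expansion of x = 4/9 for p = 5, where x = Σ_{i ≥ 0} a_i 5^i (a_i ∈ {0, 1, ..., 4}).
(a_0, …, a_3) = (1, 1, 2, 4)

v_5(4/9) = 0 (numerator and denominator both coprime to 5), so x ∈ ℤ_5^×. Compute digits iteratively via a_i = x_i mod 5, x_{i+1} = (x_i − a_i)/5, with x_0 = x:
  x_0 = 4/9;  a_0 = 1;  x_1 = (x_0 − 1)/5 = -1/9
  x_1 = -1/9;  a_1 = 1;  x_2 = (x_1 − 1)/5 = -2/9
  x_2 = -2/9;  a_2 = 2;  x_3 = (x_2 − 2)/5 = -4/9
  x_3 = -4/9;  a_3 = 4;  x_4 = (x_3 − 4)/5 = -8/9
Digits: (1, 1, 2, 4).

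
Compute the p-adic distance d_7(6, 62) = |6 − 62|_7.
d_7(6, 62) = 1/7

Step 1 — x − y = 6 − 62 = -56. Step 2 — v_7(-56) = 1 (factor: -56 = −(7^1 · 8); the sign does not affect v_p). Step 3 — |x − y|_7 = 7^{-1} = 1/7.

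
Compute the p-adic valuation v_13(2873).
v_13(2873) = 2

v_13(n) is the largest exponent k such that 13^k divides n. Factor out: 2873 = 13^2 · 17. (Sign doesn't affect v_p.) So v_13(2873) = 2.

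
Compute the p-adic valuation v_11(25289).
v_11(25289) = 3

v_11(n) is the largest exponent k such that 11^k divides n. Factor out: 25289 = 11^3 · 19. (Sign doesn't affect v_p.) So v_11(25289) = 3.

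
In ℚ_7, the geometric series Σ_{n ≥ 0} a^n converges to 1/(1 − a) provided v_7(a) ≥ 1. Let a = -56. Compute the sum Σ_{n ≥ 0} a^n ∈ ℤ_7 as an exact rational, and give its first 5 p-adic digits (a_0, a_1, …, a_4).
Σ a^n = 1/(1 − a) = 1/57;  first 5 digits = (1, 6, 6, 0, 6)

v_7(a) = 1 ≥ 1, so the series converges in ℤ_7 to 1/(1 − a) = 1/(1 − (-56)) = 1/57. Expand this rational in ℤ_7: compute digits iteratively via d_i = x_i mod 7, x_{i+1} = (x_i − d_i)/7. The first 5 digits are (1, 6, 6, 0, 6).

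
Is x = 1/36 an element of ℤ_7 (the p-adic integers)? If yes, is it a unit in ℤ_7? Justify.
x ∈ ℤ_7^× (unit); v_7(x) = 0

ℤ_7 = {x ∈ ℚ_7 : v_7(x) ≥ 0} and ℤ_7^× = {x ∈ ℤ_7 : v_7(x) = 0}. Here v_7(1/36) = v_7(num) − v_7(den) = 0; compare against these criteria.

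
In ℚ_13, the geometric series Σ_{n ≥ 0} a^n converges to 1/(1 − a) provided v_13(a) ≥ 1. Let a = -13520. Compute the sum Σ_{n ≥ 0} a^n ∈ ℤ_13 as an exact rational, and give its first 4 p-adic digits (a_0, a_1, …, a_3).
Σ a^n = 1/(1 − a) = 1/13521;  first 4 digits = (1, 0, 11, 6)

v_13(a) = 2 ≥ 1, so the series converges in ℤ_13 to 1/(1 − a) = 1/(1 − (-13520)) = 1/13521. Expand this rational in ℤ_13: compute digits iteratively via d_i = x_i mod 13, x_{i+1} = (x_i − d_i)/13. The first 4 digits are (1, 0, 11, 6).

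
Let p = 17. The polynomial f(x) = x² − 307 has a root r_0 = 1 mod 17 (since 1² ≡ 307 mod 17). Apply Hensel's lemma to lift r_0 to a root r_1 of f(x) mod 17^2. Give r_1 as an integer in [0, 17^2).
r_1 = 154 (mod 289)

Hensel's recurrence: r_{i+1} = r_i − f(r_i)·(f′(r_i))^{-1} mod 17^{i+2}, with f′(x) = 2x. Iterate:
  r_0 = 1 (mod 17)
  r_1 = 154 (mod 289)
Final: r_1 = 154, and one checks f(r_1) ≡ 0 mod 17^2.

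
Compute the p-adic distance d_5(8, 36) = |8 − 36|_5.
d_5(8, 36) = 1

Step 1 — x − y = 8 − 36 = -28. Step 2 — v_5(-28) = 0 (factor: -28 = −(5^0 · 28); the sign does not affect v_p). Step 3 — |x − y|_5 = 5^{0} = 1.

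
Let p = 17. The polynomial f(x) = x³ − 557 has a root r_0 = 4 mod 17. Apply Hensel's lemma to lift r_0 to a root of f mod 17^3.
r_2 = 803 (mod 4913)

Hensel: r_{i+1} = r_i − f(r_i)/f′(r_i) mod 17^{i+2}, where f′(x) = 3x². Iterate:
  r_0 = 4 (mod 17)
  r_1 = 225 (mod 289)
  r_2 = 803 (mod 4913)
Final: r = 803 with f(r) ≡ 0 mod 17^3.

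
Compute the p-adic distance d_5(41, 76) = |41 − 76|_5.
d_5(41, 76) = 1/5

Step 1 — x − y = 41 − 76 = -35. Step 2 — v_5(-35) = 1 (factor: -35 = −(5^1 · 7); the sign does not affect v_p). Step 3 — |x − y|_5 = 5^{-1} = 1/5.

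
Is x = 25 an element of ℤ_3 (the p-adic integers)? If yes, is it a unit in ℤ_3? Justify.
x ∈ ℤ_3^× (unit); v_3(x) = 0

ℤ_3 = {x ∈ ℚ_3 : v_3(x) ≥ 0} and ℤ_3^× = {x ∈ ℤ_3 : v_3(x) = 0}. Here v_3(25) = v_3(num) − v_3(den) = 0; compare against these criteria.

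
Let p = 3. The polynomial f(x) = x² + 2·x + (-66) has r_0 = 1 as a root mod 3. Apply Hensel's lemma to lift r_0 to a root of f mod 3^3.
r_2 = 10 (mod 27)

Hensel: r_{i+1} = r_i − f(r_i)·(f′(r_i))^{-1} mod 3^{i+2}, f′(x) = 2x + 2. Iterate:
  r_0 = 1 (mod 3)
  r_1 = 1 (mod 9)
  r_2 = 10 (mod 27)
Final: r = 10 satisfies f(r) ≡ 0 mod 3^3.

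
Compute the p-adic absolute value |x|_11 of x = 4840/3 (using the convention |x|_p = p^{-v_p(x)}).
|4840/3|_11 = 1/121

Step 1 — compute v_11(x) by factoring powers of 11 out of the numerator and denominator: v_11(4840/3) = 2. Step 2 — apply |x|_p = p^{-v_p(x)} = 11^{-2} = 1/121.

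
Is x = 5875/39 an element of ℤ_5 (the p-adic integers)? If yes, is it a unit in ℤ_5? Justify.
x ∈ ℤ_5 but not a unit; v_5(x) = 3 > 0

ℤ_5 = {x ∈ ℚ_5 : v_5(x) ≥ 0} and ℤ_5^× = {x ∈ ℤ_5 : v_5(x) = 0}. Here v_5(5875/39) = v_5(num) − v_5(den) = 3; compare against these criteria.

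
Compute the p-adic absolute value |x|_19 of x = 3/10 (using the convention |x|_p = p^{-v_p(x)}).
|3/10|_19 = 1

Step 1 — compute v_19(x) by factoring powers of 19 out of the numerator and denominator: v_19(3/10) = 0. Step 2 — apply |x|_p = p^{-v_p(x)} = 19^{0} = 1.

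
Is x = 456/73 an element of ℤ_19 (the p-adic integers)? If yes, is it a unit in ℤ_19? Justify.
x ∈ ℤ_19 but not a unit; v_19(x) = 1 > 0

ℤ_19 = {x ∈ ℚ_19 : v_19(x) ≥ 0} and ℤ_19^× = {x ∈ ℤ_19 : v_19(x) = 0}. Here v_19(456/73) = v_19(num) − v_19(den) = 1; compare against these criteria.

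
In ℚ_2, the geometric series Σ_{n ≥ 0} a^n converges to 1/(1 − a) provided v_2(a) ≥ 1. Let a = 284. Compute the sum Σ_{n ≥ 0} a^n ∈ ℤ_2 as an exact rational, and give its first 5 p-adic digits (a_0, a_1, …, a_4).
Σ a^n = 1/(1 − a) = -1/283;  first 5 digits = (1, 0, 1, 1, 0)

v_2(a) = 2 ≥ 1, so the series converges in ℤ_2 to 1/(1 − a) = 1/(1 − 284) = -1/283. Expand this rational in ℤ_2: compute digits iteratively via d_i = x_i mod 2, x_{i+1} = (x_i − d_i)/2. The first 5 digits are (1, 0, 1, 1, 0).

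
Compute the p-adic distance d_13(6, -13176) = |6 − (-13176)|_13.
d_13(6, -13176) = 1/2197

Step 1 — x − y = 6 − (-13176) = 13182. Step 2 — v_13(13182) = 3 (factor: 13182 = (13^3 · 6); the sign does not affect v_p). Step 3 — |x − y|_13 = 13^{-3} = 1/2197.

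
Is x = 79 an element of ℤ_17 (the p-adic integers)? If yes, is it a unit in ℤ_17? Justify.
x ∈ ℤ_17^× (unit); v_17(x) = 0

ℤ_17 = {x ∈ ℚ_17 : v_17(x) ≥ 0} and ℤ_17^× = {x ∈ ℤ_17 : v_17(x) = 0}. Here v_17(79) = v_17(num) − v_17(den) = 0; compare against these criteria.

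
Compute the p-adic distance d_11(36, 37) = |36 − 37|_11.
d_11(36, 37) = 1

Step 1 — x − y = 36 − 37 = -1. Step 2 — v_11(-1) = 0 (factor: -1 = −(11^0 · 1); the sign does not affect v_p). Step 3 — |x − y|_11 = 11^{0} = 1.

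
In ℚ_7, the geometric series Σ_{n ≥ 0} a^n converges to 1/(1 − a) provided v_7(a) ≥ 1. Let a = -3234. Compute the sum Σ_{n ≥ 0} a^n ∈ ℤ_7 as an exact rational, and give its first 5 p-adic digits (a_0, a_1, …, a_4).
Σ a^n = 1/(1 − a) = 1/3235;  first 5 digits = (1, 0, 4, 4, 0)

v_7(a) = 2 ≥ 1, so the series converges in ℤ_7 to 1/(1 − a) = 1/(1 − (-3234)) = 1/3235. Expand this rational in ℤ_7: compute digits iteratively via d_i = x_i mod 7, x_{i+1} = (x_i − d_i)/7. The first 5 digits are (1, 0, 4, 4, 0).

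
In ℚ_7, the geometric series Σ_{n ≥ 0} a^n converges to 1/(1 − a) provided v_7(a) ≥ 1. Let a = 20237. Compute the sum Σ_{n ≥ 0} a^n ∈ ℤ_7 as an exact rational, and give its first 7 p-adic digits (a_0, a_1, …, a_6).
Σ a^n = 1/(1 − a) = -1/20236;  first 7 digits = (1, 0, 0, 3, 1, 1, 2)

v_7(a) = 3 ≥ 1, so the series converges in ℤ_7 to 1/(1 − a) = 1/(1 − 20237) = -1/20236. Expand this rational in ℤ_7: compute digits iteratively via d_i = x_i mod 7, x_{i+1} = (x_i − d_i)/7. The first 7 digits are (1, 0, 0, 3, 1, 1, 2).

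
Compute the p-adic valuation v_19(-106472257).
v_19(-106472257) = 5

v_19(n) is the largest exponent k such that 19^k divides n. Factor out: -106472257 = -19^5 · 43. (Sign doesn't affect v_p.) So v_19(-106472257) = 5.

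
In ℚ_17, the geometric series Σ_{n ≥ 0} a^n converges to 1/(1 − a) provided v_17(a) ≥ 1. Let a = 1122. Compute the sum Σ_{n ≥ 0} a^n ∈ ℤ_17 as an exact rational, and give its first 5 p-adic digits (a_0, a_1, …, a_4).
Σ a^n = 1/(1 − a) = -1/1121;  first 5 digits = (1, 15, 7, 10, 10)

v_17(a) = 1 ≥ 1, so the series converges in ℤ_17 to 1/(1 − a) = 1/(1 − 1122) = -1/1121. Expand this rational in ℤ_17: compute digits iteratively via d_i = x_i mod 17, x_{i+1} = (x_i − d_i)/17. The first 5 digits are (1, 15, 7, 10, 10).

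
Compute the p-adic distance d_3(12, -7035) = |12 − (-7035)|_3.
d_3(12, -7035) = 1/243

Step 1 — x − y = 12 − (-7035) = 7047. Step 2 — v_3(7047) = 5 (factor: 7047 = (3^5 · 29); the sign does not affect v_p). Step 3 — |x − y|_3 = 3^{-5} = 1/243.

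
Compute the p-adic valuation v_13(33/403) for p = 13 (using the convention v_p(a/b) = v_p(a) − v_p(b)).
v_13(33/403) = -1

Factor powers of 13 from the numerator and denominator of the reduced fraction: 33 = 13^0 · 33 and 403 = 13^1 · 31. Apply v_p(a/b) = v_p(a) − v_p(b): v_13(33/403) = 0 − 1 = -1.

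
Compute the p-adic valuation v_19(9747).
v_19(9747) = 2

v_19(n) is the largest exponent k such that 19^k divides n. Factor out: 9747 = 19^2 · 27. (Sign doesn't affect v_p.) So v_19(9747) = 2.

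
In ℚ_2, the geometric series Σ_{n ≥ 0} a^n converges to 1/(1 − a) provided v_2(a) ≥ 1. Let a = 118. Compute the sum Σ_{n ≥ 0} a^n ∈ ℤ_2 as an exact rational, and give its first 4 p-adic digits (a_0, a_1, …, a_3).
Σ a^n = 1/(1 − a) = -1/117;  first 4 digits = (1, 1, 0, 0)

v_2(a) = 1 ≥ 1, so the series converges in ℤ_2 to 1/(1 − a) = 1/(1 − 118) = -1/117. Expand this rational in ℤ_2: compute digits iteratively via d_i = x_i mod 2, x_{i+1} = (x_i − d_i)/2. The first 4 digits are (1, 1, 0, 0).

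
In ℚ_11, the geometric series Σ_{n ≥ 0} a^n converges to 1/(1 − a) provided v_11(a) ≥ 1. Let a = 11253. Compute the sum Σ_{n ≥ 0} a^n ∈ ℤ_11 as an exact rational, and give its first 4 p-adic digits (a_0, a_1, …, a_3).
Σ a^n = 1/(1 − a) = -1/11252;  first 4 digits = (1, 0, 5, 8)

v_11(a) = 2 ≥ 1, so the series converges in ℤ_11 to 1/(1 − a) = 1/(1 − 11253) = -1/11252. Expand this rational in ℤ_11: compute digits iteratively via d_i = x_i mod 11, x_{i+1} = (x_i − d_i)/11. The first 4 digits are (1, 0, 5, 8).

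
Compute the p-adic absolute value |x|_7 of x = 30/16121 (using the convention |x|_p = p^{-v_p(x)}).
|30/16121|_7 = 343

Step 1 — compute v_7(x) by factoring powers of 7 out of the numerator and denominator: v_7(30/16121) = -3. Step 2 — apply |x|_p = p^{-v_p(x)} = 7^{3} = 343.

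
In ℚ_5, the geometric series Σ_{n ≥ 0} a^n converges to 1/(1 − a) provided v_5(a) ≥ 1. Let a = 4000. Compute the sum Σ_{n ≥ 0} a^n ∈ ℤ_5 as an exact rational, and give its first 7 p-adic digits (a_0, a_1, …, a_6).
Σ a^n = 1/(1 − a) = -1/3999;  first 7 digits = (1, 0, 0, 2, 1, 1, 4)

v_5(a) = 3 ≥ 1, so the series converges in ℤ_5 to 1/(1 − a) = 1/(1 − 4000) = -1/3999. Expand this rational in ℤ_5: compute digits iteratively via d_i = x_i mod 5, x_{i+1} = (x_i − d_i)/5. The first 7 digits are (1, 0, 0, 2, 1, 1, 4).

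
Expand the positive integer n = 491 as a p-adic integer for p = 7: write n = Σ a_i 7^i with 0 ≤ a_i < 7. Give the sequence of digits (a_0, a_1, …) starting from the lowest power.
(a_0, a_1, …) = (1, 0, 3, 1)

Repeated division by 7 gives the digits low-to-high: 491 = 1 + 3·7^2 + 1·7^3. Digit sequence: (1, 0, 3, 1).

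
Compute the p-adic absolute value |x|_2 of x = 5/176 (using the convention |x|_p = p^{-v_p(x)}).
|5/176|_2 = 16

Step 1 — compute v_2(x) by factoring powers of 2 out of the numerator and denominator: v_2(5/176) = -4. Step 2 — apply |x|_p = p^{-v_p(x)} = 2^{4} = 16.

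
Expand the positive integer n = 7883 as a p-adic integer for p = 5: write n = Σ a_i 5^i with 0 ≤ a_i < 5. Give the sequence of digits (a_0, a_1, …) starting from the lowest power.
(a_0, a_1, …) = (3, 1, 0, 3, 2, 2)

Repeated division by 5 gives the digits low-to-high: 7883 = 3 + 1·5^1 + 3·5^3 + 2·5^4 + 2·5^5. Digit sequence: (3, 1, 0, 3, 2, 2).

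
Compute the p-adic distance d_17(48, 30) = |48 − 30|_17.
d_17(48, 30) = 1

Step 1 — x − y = 48 − 30 = 18. Step 2 — v_17(18) = 0 (factor: 18 = (17^0 · 18); the sign does not affect v_p). Step 3 — |x − y|_17 = 17^{0} = 1.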